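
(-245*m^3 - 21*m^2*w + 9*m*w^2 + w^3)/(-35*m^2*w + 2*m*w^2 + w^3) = (7*m + w)/w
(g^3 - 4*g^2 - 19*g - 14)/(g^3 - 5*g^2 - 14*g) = (g + 1)/g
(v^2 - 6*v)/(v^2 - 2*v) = (v - 6)/(v - 2)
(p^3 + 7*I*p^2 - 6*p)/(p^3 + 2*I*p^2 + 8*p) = (p^2 + 7*I*p - 6)/(p^2 + 2*I*p + 8)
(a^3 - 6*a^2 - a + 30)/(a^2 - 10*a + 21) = (a^2 - 3*a - 10)/(a - 7)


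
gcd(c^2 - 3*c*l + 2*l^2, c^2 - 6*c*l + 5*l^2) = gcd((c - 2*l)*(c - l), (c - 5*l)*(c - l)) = c - l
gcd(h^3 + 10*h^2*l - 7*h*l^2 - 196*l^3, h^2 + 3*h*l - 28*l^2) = h^2 + 3*h*l - 28*l^2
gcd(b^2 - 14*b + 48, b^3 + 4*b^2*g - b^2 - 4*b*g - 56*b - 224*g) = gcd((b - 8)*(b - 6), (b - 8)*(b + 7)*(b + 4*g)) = b - 8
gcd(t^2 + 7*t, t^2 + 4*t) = t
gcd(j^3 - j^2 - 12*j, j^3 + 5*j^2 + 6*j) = j^2 + 3*j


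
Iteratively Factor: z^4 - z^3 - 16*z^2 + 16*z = (z)*(z^3 - z^2 - 16*z + 16) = z*(z - 1)*(z^2 - 16) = z*(z - 4)*(z - 1)*(z + 4)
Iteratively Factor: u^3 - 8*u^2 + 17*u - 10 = (u - 5)*(u^2 - 3*u + 2) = (u - 5)*(u - 1)*(u - 2)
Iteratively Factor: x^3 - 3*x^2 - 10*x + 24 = (x + 3)*(x^2 - 6*x + 8) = (x - 2)*(x + 3)*(x - 4)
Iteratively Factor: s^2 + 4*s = (s + 4)*(s)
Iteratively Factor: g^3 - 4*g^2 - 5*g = (g - 5)*(g^2 + g) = g*(g - 5)*(g + 1)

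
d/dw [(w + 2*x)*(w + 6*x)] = 2*w + 8*x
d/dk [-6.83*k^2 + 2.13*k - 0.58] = 2.13 - 13.66*k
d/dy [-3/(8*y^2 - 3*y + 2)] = 3*(16*y - 3)/(8*y^2 - 3*y + 2)^2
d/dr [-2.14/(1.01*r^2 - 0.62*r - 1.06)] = (4.3228*r - 1.3268)/(-1.01*r^2 + 0.62*r + 1.06)^2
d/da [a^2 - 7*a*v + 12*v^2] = 2*a - 7*v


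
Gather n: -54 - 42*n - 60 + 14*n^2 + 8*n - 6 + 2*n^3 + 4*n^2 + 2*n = 2*n^3 + 18*n^2 - 32*n - 120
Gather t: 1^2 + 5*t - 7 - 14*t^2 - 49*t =-14*t^2 - 44*t - 6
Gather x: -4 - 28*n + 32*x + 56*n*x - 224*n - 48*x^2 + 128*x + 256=-252*n - 48*x^2 + x*(56*n + 160) + 252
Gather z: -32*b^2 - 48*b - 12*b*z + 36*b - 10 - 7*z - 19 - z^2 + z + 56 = -32*b^2 - 12*b - z^2 + z*(-12*b - 6) + 27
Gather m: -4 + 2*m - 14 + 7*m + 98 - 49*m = 80 - 40*m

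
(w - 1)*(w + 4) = w^2 + 3*w - 4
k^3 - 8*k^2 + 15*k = k*(k - 5)*(k - 3)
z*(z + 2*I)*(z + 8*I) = z^3 + 10*I*z^2 - 16*z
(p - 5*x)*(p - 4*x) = p^2 - 9*p*x + 20*x^2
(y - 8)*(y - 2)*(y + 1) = y^3 - 9*y^2 + 6*y + 16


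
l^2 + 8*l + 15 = (l + 3)*(l + 5)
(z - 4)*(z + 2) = z^2 - 2*z - 8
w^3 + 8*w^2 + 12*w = w*(w + 2)*(w + 6)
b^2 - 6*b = b*(b - 6)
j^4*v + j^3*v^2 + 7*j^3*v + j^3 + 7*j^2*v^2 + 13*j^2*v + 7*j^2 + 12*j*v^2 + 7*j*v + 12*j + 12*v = (j + 3)*(j + 4)*(j + v)*(j*v + 1)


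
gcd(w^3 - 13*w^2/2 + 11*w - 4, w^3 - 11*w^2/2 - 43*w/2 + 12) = w - 1/2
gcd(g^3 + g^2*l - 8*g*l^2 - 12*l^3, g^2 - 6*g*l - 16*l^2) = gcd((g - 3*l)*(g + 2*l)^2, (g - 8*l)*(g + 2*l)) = g + 2*l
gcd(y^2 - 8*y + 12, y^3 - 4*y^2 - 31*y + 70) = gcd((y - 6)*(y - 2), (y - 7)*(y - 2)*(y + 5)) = y - 2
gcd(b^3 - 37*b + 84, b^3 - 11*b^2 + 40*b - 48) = b^2 - 7*b + 12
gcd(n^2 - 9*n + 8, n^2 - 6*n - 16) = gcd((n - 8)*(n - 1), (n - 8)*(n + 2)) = n - 8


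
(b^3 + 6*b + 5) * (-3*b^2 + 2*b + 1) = -3*b^5 + 2*b^4 - 17*b^3 - 3*b^2 + 16*b + 5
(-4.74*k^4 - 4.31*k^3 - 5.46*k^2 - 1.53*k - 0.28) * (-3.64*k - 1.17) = 17.2536*k^5 + 21.2342*k^4 + 24.9171*k^3 + 11.9574*k^2 + 2.8093*k + 0.3276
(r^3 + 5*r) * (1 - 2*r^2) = -2*r^5 - 9*r^3 + 5*r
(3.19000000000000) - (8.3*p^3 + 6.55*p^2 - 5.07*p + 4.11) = -8.3*p^3 - 6.55*p^2 + 5.07*p - 0.92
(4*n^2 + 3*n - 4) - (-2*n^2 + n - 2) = 6*n^2 + 2*n - 2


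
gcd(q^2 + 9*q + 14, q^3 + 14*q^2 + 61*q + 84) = q + 7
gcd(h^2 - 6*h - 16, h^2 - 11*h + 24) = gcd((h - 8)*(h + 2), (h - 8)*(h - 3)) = h - 8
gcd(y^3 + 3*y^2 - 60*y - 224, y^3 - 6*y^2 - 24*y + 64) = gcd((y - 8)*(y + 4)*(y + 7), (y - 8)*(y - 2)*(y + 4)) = y^2 - 4*y - 32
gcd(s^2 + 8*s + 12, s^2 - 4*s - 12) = s + 2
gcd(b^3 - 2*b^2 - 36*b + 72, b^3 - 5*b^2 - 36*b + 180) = b^2 - 36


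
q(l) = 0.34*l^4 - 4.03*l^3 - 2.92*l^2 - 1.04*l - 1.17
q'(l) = 1.36*l^3 - 12.09*l^2 - 5.84*l - 1.04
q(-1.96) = 25.01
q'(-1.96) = -46.28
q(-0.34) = -0.99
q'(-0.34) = -0.51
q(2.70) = -86.52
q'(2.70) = -78.18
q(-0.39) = -0.96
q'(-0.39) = -0.68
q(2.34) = -61.03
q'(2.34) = -63.48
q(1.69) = -27.95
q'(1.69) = -38.88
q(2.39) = -64.26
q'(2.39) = -65.49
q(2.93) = -105.60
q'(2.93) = -87.73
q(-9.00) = 4940.28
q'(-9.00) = -1919.21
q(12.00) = -347.73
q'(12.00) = 538.00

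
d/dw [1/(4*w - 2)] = -1/(2*w - 1)^2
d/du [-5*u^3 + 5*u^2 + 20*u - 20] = -15*u^2 + 10*u + 20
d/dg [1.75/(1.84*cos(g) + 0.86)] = 3.22*sin(g)/(1.84*cos(g) + 0.86)^2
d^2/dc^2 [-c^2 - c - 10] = -2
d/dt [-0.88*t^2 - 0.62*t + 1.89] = -1.76*t - 0.62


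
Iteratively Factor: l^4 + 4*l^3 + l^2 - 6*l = (l)*(l^3 + 4*l^2 + l - 6) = l*(l + 3)*(l^2 + l - 2) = l*(l - 1)*(l + 3)*(l + 2)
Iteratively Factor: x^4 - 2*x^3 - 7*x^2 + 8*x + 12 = (x - 2)*(x^3 - 7*x - 6) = (x - 2)*(x + 2)*(x^2 - 2*x - 3) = (x - 3)*(x - 2)*(x + 2)*(x + 1)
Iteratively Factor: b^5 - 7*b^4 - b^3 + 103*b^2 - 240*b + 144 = (b + 4)*(b^4 - 11*b^3 + 43*b^2 - 69*b + 36) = (b - 1)*(b + 4)*(b^3 - 10*b^2 + 33*b - 36) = (b - 4)*(b - 1)*(b + 4)*(b^2 - 6*b + 9) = (b - 4)*(b - 3)*(b - 1)*(b + 4)*(b - 3)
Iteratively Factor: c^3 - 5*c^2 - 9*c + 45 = (c - 5)*(c^2 - 9) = (c - 5)*(c - 3)*(c + 3)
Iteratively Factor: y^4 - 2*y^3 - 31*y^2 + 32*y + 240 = (y + 3)*(y^3 - 5*y^2 - 16*y + 80) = (y + 3)*(y + 4)*(y^2 - 9*y + 20) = (y - 4)*(y + 3)*(y + 4)*(y - 5)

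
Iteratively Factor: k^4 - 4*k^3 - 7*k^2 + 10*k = (k + 2)*(k^3 - 6*k^2 + 5*k) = k*(k + 2)*(k^2 - 6*k + 5) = k*(k - 5)*(k + 2)*(k - 1)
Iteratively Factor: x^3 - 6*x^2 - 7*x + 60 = (x - 4)*(x^2 - 2*x - 15) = (x - 5)*(x - 4)*(x + 3)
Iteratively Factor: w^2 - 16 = (w - 4)*(w + 4)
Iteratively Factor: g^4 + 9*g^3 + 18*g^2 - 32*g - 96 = (g + 4)*(g^3 + 5*g^2 - 2*g - 24) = (g + 4)^2*(g^2 + g - 6) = (g + 3)*(g + 4)^2*(g - 2)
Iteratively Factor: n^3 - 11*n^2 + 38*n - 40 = (n - 4)*(n^2 - 7*n + 10) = (n - 4)*(n - 2)*(n - 5)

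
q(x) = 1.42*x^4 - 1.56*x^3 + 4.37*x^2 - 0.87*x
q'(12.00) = 9245.13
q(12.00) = 27368.28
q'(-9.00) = -4599.33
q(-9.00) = 10815.66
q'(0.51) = 3.12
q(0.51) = 0.58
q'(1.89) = 37.28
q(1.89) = 21.55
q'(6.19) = 1221.07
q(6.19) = 1876.80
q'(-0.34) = -4.61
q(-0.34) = 0.88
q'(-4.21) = -544.45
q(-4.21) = 643.61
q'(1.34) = 16.10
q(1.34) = 7.51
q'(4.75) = 543.79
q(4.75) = 650.15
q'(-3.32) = -289.33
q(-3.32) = 280.66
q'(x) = 5.68*x^3 - 4.68*x^2 + 8.74*x - 0.87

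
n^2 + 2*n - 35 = (n - 5)*(n + 7)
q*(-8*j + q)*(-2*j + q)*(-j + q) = -16*j^3*q + 26*j^2*q^2 - 11*j*q^3 + q^4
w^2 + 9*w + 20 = (w + 4)*(w + 5)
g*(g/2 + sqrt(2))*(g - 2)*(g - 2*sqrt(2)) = g^4/2 - g^3 - 4*g^2 + 8*g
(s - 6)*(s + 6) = s^2 - 36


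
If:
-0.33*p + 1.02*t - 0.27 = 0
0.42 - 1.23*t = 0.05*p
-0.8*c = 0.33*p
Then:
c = -0.09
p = 0.21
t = 0.33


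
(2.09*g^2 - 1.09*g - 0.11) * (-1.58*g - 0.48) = -3.3022*g^3 + 0.719*g^2 + 0.697*g + 0.0528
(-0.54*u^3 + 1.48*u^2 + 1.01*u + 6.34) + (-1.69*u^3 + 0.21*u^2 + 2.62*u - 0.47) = -2.23*u^3 + 1.69*u^2 + 3.63*u + 5.87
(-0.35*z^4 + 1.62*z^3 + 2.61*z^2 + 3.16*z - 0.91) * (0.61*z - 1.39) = -0.2135*z^5 + 1.4747*z^4 - 0.6597*z^3 - 1.7003*z^2 - 4.9475*z + 1.2649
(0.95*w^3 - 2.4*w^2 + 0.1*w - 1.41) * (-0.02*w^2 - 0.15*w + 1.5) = -0.019*w^5 - 0.0945*w^4 + 1.783*w^3 - 3.5868*w^2 + 0.3615*w - 2.115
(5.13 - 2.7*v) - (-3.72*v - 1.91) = 1.02*v + 7.04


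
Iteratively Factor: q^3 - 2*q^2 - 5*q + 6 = (q - 3)*(q^2 + q - 2) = (q - 3)*(q + 2)*(q - 1)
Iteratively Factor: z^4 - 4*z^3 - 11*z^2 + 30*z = (z - 5)*(z^3 + z^2 - 6*z) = z*(z - 5)*(z^2 + z - 6) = z*(z - 5)*(z + 3)*(z - 2)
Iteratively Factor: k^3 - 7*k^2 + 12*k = (k - 4)*(k^2 - 3*k) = (k - 4)*(k - 3)*(k)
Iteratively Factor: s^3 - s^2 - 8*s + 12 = (s - 2)*(s^2 + s - 6) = (s - 2)*(s + 3)*(s - 2)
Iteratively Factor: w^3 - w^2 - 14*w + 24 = (w - 3)*(w^2 + 2*w - 8) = (w - 3)*(w + 4)*(w - 2)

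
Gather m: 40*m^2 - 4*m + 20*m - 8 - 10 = 40*m^2 + 16*m - 18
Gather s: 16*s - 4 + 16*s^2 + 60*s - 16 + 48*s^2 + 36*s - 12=64*s^2 + 112*s - 32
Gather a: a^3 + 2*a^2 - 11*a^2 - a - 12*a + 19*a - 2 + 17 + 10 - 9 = a^3 - 9*a^2 + 6*a + 16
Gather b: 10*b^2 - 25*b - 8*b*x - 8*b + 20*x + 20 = 10*b^2 + b*(-8*x - 33) + 20*x + 20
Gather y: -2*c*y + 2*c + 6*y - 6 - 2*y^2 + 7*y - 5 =2*c - 2*y^2 + y*(13 - 2*c) - 11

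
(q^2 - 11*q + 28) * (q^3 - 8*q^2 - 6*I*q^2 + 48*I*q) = q^5 - 19*q^4 - 6*I*q^4 + 116*q^3 + 114*I*q^3 - 224*q^2 - 696*I*q^2 + 1344*I*q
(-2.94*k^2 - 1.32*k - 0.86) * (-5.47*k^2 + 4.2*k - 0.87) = 16.0818*k^4 - 5.1276*k^3 + 1.718*k^2 - 2.4636*k + 0.7482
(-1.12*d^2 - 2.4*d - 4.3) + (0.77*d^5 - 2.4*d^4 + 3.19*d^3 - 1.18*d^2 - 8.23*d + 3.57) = 0.77*d^5 - 2.4*d^4 + 3.19*d^3 - 2.3*d^2 - 10.63*d - 0.73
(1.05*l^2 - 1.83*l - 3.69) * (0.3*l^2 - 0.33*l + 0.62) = 0.315*l^4 - 0.8955*l^3 + 0.1479*l^2 + 0.0831*l - 2.2878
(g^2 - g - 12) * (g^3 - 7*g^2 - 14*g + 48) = g^5 - 8*g^4 - 19*g^3 + 146*g^2 + 120*g - 576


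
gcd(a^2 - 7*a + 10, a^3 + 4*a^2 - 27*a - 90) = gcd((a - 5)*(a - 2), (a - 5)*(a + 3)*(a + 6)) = a - 5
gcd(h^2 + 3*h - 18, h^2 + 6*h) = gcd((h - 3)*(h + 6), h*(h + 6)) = h + 6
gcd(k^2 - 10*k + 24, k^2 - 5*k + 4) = k - 4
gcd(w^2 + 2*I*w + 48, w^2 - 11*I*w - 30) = w - 6*I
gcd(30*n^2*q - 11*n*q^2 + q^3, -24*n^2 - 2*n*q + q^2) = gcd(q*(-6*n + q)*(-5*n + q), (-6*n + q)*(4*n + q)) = -6*n + q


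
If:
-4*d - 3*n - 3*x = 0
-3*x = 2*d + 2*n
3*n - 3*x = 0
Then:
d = 0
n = 0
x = 0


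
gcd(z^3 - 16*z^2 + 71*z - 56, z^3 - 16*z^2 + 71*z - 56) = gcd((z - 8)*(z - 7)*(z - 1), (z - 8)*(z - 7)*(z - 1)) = z^3 - 16*z^2 + 71*z - 56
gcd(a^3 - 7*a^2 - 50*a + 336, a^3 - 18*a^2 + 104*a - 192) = a^2 - 14*a + 48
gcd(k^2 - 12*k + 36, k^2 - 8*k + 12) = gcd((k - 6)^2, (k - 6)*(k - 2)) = k - 6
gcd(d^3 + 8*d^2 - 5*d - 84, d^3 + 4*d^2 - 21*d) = d^2 + 4*d - 21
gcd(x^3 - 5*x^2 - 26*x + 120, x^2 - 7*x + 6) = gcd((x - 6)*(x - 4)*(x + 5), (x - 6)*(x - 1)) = x - 6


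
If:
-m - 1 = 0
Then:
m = -1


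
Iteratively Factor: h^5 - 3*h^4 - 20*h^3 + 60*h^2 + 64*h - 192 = (h + 2)*(h^4 - 5*h^3 - 10*h^2 + 80*h - 96) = (h - 4)*(h + 2)*(h^3 - h^2 - 14*h + 24) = (h - 4)*(h + 2)*(h + 4)*(h^2 - 5*h + 6) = (h - 4)*(h - 2)*(h + 2)*(h + 4)*(h - 3)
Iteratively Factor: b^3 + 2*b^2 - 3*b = (b)*(b^2 + 2*b - 3) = b*(b + 3)*(b - 1)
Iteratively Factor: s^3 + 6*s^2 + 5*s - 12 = (s + 3)*(s^2 + 3*s - 4) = (s + 3)*(s + 4)*(s - 1)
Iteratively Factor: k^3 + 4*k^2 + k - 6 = (k - 1)*(k^2 + 5*k + 6) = (k - 1)*(k + 2)*(k + 3)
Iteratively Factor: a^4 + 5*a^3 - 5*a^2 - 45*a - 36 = (a - 3)*(a^3 + 8*a^2 + 19*a + 12) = (a - 3)*(a + 3)*(a^2 + 5*a + 4) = (a - 3)*(a + 3)*(a + 4)*(a + 1)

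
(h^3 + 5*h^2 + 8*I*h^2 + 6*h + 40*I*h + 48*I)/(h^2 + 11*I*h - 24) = (h^2 + 5*h + 6)/(h + 3*I)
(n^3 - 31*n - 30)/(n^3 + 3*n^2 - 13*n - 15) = (n - 6)/(n - 3)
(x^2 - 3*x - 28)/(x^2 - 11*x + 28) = (x + 4)/(x - 4)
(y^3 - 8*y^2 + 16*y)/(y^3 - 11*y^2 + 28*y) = (y - 4)/(y - 7)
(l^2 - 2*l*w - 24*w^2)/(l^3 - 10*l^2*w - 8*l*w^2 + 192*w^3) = 1/(l - 8*w)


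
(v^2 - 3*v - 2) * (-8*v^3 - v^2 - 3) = -8*v^5 + 23*v^4 + 19*v^3 - v^2 + 9*v + 6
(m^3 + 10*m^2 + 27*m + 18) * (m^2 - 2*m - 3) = m^5 + 8*m^4 + 4*m^3 - 66*m^2 - 117*m - 54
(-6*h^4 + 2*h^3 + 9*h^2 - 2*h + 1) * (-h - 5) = 6*h^5 + 28*h^4 - 19*h^3 - 43*h^2 + 9*h - 5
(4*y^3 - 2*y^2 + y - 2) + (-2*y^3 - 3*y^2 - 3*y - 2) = 2*y^3 - 5*y^2 - 2*y - 4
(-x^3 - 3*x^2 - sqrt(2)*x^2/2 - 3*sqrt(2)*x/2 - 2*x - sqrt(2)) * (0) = 0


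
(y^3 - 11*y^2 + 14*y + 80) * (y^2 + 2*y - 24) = y^5 - 9*y^4 - 32*y^3 + 372*y^2 - 176*y - 1920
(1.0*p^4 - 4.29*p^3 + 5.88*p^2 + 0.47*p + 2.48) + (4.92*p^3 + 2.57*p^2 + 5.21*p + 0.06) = 1.0*p^4 + 0.63*p^3 + 8.45*p^2 + 5.68*p + 2.54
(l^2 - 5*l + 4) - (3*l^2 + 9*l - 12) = -2*l^2 - 14*l + 16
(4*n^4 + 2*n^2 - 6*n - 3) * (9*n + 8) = 36*n^5 + 32*n^4 + 18*n^3 - 38*n^2 - 75*n - 24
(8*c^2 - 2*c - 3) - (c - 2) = 8*c^2 - 3*c - 1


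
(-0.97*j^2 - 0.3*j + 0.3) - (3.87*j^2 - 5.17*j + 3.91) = -4.84*j^2 + 4.87*j - 3.61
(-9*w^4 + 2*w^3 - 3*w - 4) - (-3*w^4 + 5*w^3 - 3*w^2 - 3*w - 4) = -6*w^4 - 3*w^3 + 3*w^2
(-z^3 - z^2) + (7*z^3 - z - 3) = 6*z^3 - z^2 - z - 3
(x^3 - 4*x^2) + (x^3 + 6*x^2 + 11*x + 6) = 2*x^3 + 2*x^2 + 11*x + 6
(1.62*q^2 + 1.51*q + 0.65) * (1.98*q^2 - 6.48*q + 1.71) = 3.2076*q^4 - 7.5078*q^3 - 5.7276*q^2 - 1.6299*q + 1.1115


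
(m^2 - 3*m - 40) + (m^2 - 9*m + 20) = 2*m^2 - 12*m - 20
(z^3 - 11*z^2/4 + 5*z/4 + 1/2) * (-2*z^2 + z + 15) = -2*z^5 + 13*z^4/2 + 39*z^3/4 - 41*z^2 + 77*z/4 + 15/2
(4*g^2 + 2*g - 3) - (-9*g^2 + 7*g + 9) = 13*g^2 - 5*g - 12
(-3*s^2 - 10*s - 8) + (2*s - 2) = -3*s^2 - 8*s - 10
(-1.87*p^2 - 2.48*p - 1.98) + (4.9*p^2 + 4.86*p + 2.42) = 3.03*p^2 + 2.38*p + 0.44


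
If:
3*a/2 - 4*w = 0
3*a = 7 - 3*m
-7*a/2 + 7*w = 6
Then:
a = -48/7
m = 193/21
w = -18/7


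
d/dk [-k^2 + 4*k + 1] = 4 - 2*k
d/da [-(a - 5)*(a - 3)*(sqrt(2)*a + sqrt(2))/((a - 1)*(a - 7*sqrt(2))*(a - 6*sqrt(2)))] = 2*(-3*sqrt(2)*a^4 + 13*a^4 - 77*sqrt(2)*a^3 - 26*a^3 + 439*sqrt(2)*a^2 - 603*sqrt(2)*a - 390*a + 195 + 924*sqrt(2))/(a^6 - 26*sqrt(2)*a^5 - 2*a^5 + 52*sqrt(2)*a^4 + 507*a^4 - 2210*sqrt(2)*a^3 - 1012*a^3 + 4368*sqrt(2)*a^2 + 7562*a^2 - 14112*a - 2184*sqrt(2)*a + 7056)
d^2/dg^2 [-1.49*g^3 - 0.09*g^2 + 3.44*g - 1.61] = -8.94*g - 0.18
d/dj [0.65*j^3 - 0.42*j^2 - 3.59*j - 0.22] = 1.95*j^2 - 0.84*j - 3.59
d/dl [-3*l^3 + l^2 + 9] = l*(2 - 9*l)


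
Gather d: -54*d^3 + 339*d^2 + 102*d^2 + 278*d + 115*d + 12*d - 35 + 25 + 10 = -54*d^3 + 441*d^2 + 405*d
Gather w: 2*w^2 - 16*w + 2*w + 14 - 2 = 2*w^2 - 14*w + 12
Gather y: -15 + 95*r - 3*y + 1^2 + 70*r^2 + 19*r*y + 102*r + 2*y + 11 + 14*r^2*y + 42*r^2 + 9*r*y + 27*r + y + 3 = 112*r^2 + 224*r + y*(14*r^2 + 28*r)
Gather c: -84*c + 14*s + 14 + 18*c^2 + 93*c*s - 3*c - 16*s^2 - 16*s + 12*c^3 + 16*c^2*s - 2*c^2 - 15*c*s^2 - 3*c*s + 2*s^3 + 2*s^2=12*c^3 + c^2*(16*s + 16) + c*(-15*s^2 + 90*s - 87) + 2*s^3 - 14*s^2 - 2*s + 14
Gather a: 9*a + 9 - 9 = 9*a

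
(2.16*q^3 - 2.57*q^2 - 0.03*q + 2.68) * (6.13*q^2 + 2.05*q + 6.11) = 13.2408*q^5 - 11.3261*q^4 + 7.7452*q^3 + 0.664199999999999*q^2 + 5.3107*q + 16.3748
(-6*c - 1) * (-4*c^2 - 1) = 24*c^3 + 4*c^2 + 6*c + 1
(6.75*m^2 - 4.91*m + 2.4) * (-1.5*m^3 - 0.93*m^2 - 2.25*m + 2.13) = -10.125*m^5 + 1.0875*m^4 - 14.2212*m^3 + 23.193*m^2 - 15.8583*m + 5.112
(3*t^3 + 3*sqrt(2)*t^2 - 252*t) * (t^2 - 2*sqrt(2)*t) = 3*t^5 - 3*sqrt(2)*t^4 - 264*t^3 + 504*sqrt(2)*t^2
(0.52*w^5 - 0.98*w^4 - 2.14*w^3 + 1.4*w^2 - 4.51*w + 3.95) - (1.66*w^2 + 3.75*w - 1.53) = 0.52*w^5 - 0.98*w^4 - 2.14*w^3 - 0.26*w^2 - 8.26*w + 5.48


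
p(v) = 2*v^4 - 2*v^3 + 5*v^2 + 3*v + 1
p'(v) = 8*v^3 - 6*v^2 + 10*v + 3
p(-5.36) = 2087.33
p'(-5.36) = -1454.90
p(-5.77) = 2751.19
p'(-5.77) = -1791.26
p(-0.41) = 0.80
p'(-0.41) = -2.66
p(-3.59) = 479.41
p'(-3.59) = -480.37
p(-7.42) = 7133.47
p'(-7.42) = -3669.69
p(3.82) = 399.81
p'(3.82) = 399.59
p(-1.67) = 34.81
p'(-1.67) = -67.69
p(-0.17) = 0.65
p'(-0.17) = 1.09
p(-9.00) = 14959.00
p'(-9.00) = -6405.00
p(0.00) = 1.00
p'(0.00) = 3.00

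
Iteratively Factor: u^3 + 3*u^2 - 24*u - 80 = (u + 4)*(u^2 - u - 20) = (u - 5)*(u + 4)*(u + 4)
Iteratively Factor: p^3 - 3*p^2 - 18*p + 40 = (p - 2)*(p^2 - p - 20) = (p - 5)*(p - 2)*(p + 4)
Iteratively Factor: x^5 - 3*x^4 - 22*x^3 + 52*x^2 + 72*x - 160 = (x - 5)*(x^4 + 2*x^3 - 12*x^2 - 8*x + 32) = (x - 5)*(x + 2)*(x^3 - 12*x + 16) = (x - 5)*(x - 2)*(x + 2)*(x^2 + 2*x - 8) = (x - 5)*(x - 2)^2*(x + 2)*(x + 4)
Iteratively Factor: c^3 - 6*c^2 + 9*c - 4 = (c - 1)*(c^2 - 5*c + 4) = (c - 1)^2*(c - 4)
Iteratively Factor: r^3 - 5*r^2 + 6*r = (r - 3)*(r^2 - 2*r) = (r - 3)*(r - 2)*(r)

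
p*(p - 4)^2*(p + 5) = p^4 - 3*p^3 - 24*p^2 + 80*p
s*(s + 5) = s^2 + 5*s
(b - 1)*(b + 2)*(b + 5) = b^3 + 6*b^2 + 3*b - 10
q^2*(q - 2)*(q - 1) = q^4 - 3*q^3 + 2*q^2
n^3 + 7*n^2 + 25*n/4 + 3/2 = (n + 1/2)^2*(n + 6)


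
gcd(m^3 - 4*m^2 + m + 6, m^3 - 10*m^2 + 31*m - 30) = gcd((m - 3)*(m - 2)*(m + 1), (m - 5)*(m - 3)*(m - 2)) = m^2 - 5*m + 6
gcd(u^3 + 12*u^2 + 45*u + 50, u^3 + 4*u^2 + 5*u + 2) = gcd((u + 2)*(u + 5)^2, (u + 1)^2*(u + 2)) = u + 2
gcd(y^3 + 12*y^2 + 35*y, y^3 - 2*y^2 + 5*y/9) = y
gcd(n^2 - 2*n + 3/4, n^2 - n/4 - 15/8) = n - 3/2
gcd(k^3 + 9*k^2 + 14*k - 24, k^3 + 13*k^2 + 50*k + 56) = k + 4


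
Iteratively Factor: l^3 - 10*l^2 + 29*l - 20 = (l - 4)*(l^2 - 6*l + 5) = (l - 5)*(l - 4)*(l - 1)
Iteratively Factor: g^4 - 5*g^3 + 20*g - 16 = (g - 2)*(g^3 - 3*g^2 - 6*g + 8) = (g - 2)*(g - 1)*(g^2 - 2*g - 8) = (g - 4)*(g - 2)*(g - 1)*(g + 2)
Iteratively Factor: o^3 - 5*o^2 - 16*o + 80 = (o + 4)*(o^2 - 9*o + 20) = (o - 5)*(o + 4)*(o - 4)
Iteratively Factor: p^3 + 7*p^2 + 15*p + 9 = (p + 3)*(p^2 + 4*p + 3) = (p + 3)^2*(p + 1)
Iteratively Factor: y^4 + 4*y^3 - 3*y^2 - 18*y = (y + 3)*(y^3 + y^2 - 6*y) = (y + 3)^2*(y^2 - 2*y) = y*(y + 3)^2*(y - 2)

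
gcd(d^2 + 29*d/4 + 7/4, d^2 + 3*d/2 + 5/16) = d + 1/4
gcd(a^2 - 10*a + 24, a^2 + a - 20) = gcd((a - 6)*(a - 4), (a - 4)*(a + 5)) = a - 4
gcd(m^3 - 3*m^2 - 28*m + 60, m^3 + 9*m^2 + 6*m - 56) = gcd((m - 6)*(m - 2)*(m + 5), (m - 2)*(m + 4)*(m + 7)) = m - 2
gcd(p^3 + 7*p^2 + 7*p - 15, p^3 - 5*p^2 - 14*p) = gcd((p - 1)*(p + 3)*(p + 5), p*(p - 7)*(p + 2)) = 1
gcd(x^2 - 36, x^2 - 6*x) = x - 6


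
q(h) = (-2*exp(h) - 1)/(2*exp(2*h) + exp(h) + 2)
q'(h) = (-2*exp(h) - 1)*(-4*exp(2*h) - exp(h))/(2*exp(2*h) + exp(h) + 2)^2 - 2*exp(h)/(2*exp(2*h) + exp(h) + 2) = ((2*exp(h) + 1)*(4*exp(h) + 1) - 4*exp(2*h) - 2*exp(h) - 4)*exp(h)/(2*exp(2*h) + exp(h) + 2)^2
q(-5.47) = -0.50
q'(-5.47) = -0.00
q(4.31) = -0.01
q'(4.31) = 0.01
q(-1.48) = -0.62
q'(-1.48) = -0.08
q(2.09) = -0.12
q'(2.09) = 0.12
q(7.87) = -0.00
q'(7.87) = 0.00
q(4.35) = -0.01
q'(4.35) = 0.01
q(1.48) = -0.22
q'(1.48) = 0.20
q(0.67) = -0.42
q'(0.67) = 0.29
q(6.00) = 0.00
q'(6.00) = 0.00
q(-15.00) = -0.50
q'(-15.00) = 0.00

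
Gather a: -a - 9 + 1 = -a - 8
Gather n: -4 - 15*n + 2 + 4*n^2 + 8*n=4*n^2 - 7*n - 2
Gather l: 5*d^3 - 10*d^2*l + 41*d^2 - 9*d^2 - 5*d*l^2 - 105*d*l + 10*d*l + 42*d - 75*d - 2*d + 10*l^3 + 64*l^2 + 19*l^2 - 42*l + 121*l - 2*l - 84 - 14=5*d^3 + 32*d^2 - 35*d + 10*l^3 + l^2*(83 - 5*d) + l*(-10*d^2 - 95*d + 77) - 98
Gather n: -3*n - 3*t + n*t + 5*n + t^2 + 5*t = n*(t + 2) + t^2 + 2*t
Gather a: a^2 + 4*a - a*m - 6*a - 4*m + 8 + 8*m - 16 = a^2 + a*(-m - 2) + 4*m - 8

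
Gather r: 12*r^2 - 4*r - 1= 12*r^2 - 4*r - 1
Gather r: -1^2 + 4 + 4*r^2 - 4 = 4*r^2 - 1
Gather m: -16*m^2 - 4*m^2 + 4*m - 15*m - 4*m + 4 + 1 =-20*m^2 - 15*m + 5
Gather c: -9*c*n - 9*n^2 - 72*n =-9*c*n - 9*n^2 - 72*n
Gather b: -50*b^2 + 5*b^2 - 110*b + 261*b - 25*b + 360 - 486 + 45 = -45*b^2 + 126*b - 81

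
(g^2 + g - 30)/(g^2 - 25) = (g + 6)/(g + 5)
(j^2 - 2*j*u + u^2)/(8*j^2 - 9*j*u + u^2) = (-j + u)/(-8*j + u)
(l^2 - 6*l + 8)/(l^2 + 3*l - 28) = (l - 2)/(l + 7)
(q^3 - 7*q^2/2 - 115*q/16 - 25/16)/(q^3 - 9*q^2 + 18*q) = (16*q^3 - 56*q^2 - 115*q - 25)/(16*q*(q^2 - 9*q + 18))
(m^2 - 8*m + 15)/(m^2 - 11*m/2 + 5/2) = 2*(m - 3)/(2*m - 1)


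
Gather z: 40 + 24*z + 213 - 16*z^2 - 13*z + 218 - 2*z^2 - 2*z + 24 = -18*z^2 + 9*z + 495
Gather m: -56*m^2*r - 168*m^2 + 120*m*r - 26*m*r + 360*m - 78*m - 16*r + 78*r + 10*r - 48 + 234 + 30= m^2*(-56*r - 168) + m*(94*r + 282) + 72*r + 216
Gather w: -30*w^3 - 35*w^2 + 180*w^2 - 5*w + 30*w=-30*w^3 + 145*w^2 + 25*w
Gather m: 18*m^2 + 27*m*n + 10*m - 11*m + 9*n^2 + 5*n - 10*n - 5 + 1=18*m^2 + m*(27*n - 1) + 9*n^2 - 5*n - 4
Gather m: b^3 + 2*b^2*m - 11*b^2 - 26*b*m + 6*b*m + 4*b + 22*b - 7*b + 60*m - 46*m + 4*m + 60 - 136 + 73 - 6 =b^3 - 11*b^2 + 19*b + m*(2*b^2 - 20*b + 18) - 9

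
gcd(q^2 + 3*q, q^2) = q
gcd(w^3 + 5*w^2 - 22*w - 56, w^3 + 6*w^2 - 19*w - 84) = w^2 + 3*w - 28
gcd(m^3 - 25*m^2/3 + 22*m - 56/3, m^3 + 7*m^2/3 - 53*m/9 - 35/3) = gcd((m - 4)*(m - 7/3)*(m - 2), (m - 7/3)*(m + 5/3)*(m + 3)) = m - 7/3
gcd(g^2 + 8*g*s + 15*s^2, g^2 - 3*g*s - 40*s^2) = g + 5*s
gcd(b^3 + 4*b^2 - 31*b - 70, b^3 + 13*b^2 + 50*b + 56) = b^2 + 9*b + 14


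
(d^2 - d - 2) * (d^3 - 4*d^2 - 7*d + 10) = d^5 - 5*d^4 - 5*d^3 + 25*d^2 + 4*d - 20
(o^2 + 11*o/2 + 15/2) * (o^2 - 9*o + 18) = o^4 - 7*o^3/2 - 24*o^2 + 63*o/2 + 135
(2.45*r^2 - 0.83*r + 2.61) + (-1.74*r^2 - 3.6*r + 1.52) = 0.71*r^2 - 4.43*r + 4.13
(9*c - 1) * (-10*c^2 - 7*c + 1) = -90*c^3 - 53*c^2 + 16*c - 1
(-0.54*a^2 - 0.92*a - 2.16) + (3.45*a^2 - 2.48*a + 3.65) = 2.91*a^2 - 3.4*a + 1.49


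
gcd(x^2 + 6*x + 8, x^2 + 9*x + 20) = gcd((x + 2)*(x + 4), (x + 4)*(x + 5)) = x + 4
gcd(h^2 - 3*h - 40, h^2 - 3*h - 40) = h^2 - 3*h - 40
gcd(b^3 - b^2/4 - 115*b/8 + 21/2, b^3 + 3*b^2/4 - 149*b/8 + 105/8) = b^2 - 17*b/4 + 21/8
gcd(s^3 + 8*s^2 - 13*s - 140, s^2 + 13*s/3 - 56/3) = s + 7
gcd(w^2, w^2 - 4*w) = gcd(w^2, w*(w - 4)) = w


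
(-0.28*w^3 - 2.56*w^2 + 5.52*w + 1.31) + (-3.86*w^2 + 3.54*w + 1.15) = -0.28*w^3 - 6.42*w^2 + 9.06*w + 2.46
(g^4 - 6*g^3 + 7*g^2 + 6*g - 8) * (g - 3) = g^5 - 9*g^4 + 25*g^3 - 15*g^2 - 26*g + 24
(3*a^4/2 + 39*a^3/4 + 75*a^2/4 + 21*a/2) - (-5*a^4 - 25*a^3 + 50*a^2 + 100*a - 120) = 13*a^4/2 + 139*a^3/4 - 125*a^2/4 - 179*a/2 + 120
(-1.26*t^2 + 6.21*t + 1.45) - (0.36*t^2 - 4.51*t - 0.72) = -1.62*t^2 + 10.72*t + 2.17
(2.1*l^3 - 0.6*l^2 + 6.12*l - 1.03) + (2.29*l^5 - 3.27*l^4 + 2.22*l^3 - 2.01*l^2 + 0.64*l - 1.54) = 2.29*l^5 - 3.27*l^4 + 4.32*l^3 - 2.61*l^2 + 6.76*l - 2.57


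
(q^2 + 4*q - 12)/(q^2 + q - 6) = (q + 6)/(q + 3)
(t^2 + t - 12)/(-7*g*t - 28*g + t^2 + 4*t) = (t - 3)/(-7*g + t)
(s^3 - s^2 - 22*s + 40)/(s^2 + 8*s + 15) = (s^2 - 6*s + 8)/(s + 3)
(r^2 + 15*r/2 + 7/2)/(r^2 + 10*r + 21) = (r + 1/2)/(r + 3)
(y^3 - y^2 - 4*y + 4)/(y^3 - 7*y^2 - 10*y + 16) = (y - 2)/(y - 8)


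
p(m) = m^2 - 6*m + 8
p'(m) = 2*m - 6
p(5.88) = 7.29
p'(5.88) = 5.76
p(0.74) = 4.11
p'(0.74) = -4.52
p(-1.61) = 20.25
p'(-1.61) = -9.22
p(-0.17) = 9.05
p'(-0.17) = -6.34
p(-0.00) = 8.00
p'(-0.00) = -6.00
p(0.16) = 7.07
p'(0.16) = -5.68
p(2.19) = -0.34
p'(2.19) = -1.62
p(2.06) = -0.12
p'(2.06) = -1.88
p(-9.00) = 143.00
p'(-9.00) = -24.00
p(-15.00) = 323.00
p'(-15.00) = -36.00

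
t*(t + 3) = t^2 + 3*t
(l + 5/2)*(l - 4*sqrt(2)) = l^2 - 4*sqrt(2)*l + 5*l/2 - 10*sqrt(2)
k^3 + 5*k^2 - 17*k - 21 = (k - 3)*(k + 1)*(k + 7)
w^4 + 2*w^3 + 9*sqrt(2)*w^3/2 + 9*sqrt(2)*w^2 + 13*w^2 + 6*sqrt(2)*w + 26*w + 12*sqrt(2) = (w + 2)*(w + sqrt(2))*(w + 3*sqrt(2)/2)*(w + 2*sqrt(2))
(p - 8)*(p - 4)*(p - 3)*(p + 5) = p^4 - 10*p^3 - 7*p^2 + 244*p - 480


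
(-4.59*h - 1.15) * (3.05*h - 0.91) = -13.9995*h^2 + 0.6694*h + 1.0465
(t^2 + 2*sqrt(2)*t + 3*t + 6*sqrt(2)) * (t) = t^3 + 2*sqrt(2)*t^2 + 3*t^2 + 6*sqrt(2)*t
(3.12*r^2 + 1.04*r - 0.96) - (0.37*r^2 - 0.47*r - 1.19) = 2.75*r^2 + 1.51*r + 0.23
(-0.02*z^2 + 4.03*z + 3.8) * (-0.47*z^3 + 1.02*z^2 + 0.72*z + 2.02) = 0.0094*z^5 - 1.9145*z^4 + 2.3102*z^3 + 6.7372*z^2 + 10.8766*z + 7.676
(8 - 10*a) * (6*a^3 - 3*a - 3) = -60*a^4 + 48*a^3 + 30*a^2 + 6*a - 24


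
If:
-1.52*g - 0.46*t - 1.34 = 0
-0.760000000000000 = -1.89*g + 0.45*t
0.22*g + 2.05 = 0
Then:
No Solution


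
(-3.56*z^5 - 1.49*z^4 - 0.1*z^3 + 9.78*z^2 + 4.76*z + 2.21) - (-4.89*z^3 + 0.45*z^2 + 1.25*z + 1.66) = -3.56*z^5 - 1.49*z^4 + 4.79*z^3 + 9.33*z^2 + 3.51*z + 0.55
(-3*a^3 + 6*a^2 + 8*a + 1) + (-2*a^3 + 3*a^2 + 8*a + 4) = -5*a^3 + 9*a^2 + 16*a + 5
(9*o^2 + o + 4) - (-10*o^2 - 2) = 19*o^2 + o + 6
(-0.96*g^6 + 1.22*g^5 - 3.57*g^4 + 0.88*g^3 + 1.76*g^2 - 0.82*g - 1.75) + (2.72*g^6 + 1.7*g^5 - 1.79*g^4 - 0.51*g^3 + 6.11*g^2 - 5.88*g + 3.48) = 1.76*g^6 + 2.92*g^5 - 5.36*g^4 + 0.37*g^3 + 7.87*g^2 - 6.7*g + 1.73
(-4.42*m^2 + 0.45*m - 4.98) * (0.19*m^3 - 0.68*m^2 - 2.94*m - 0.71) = -0.8398*m^5 + 3.0911*m^4 + 11.7426*m^3 + 5.2016*m^2 + 14.3217*m + 3.5358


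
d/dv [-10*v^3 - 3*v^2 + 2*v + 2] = -30*v^2 - 6*v + 2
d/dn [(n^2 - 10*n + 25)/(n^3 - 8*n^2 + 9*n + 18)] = (-n^4 + 20*n^3 - 146*n^2 + 436*n - 405)/(n^6 - 16*n^5 + 82*n^4 - 108*n^3 - 207*n^2 + 324*n + 324)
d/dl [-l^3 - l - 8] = -3*l^2 - 1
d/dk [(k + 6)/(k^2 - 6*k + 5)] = (k^2 - 6*k - 2*(k - 3)*(k + 6) + 5)/(k^2 - 6*k + 5)^2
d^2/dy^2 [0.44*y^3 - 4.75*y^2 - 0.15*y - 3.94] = 2.64*y - 9.5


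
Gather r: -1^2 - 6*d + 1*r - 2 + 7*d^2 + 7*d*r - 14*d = 7*d^2 - 20*d + r*(7*d + 1) - 3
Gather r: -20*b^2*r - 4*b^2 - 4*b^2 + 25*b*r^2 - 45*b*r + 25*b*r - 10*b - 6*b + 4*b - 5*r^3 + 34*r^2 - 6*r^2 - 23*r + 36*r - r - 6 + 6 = -8*b^2 - 12*b - 5*r^3 + r^2*(25*b + 28) + r*(-20*b^2 - 20*b + 12)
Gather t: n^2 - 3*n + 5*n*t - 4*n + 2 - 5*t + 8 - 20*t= n^2 - 7*n + t*(5*n - 25) + 10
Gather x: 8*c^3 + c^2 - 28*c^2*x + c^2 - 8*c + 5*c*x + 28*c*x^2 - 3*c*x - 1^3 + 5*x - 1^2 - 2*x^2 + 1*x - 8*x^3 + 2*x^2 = 8*c^3 + 2*c^2 + 28*c*x^2 - 8*c - 8*x^3 + x*(-28*c^2 + 2*c + 6) - 2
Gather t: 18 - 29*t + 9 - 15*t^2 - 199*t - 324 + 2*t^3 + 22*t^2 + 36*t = 2*t^3 + 7*t^2 - 192*t - 297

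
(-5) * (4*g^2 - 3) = 15 - 20*g^2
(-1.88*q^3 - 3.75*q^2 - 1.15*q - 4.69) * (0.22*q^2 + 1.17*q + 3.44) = -0.4136*q^5 - 3.0246*q^4 - 11.1077*q^3 - 15.2773*q^2 - 9.4433*q - 16.1336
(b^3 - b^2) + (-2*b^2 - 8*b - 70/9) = b^3 - 3*b^2 - 8*b - 70/9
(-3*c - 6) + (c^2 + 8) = c^2 - 3*c + 2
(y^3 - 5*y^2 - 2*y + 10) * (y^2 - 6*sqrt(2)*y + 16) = y^5 - 6*sqrt(2)*y^4 - 5*y^4 + 14*y^3 + 30*sqrt(2)*y^3 - 70*y^2 + 12*sqrt(2)*y^2 - 60*sqrt(2)*y - 32*y + 160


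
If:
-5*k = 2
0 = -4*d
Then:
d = 0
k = -2/5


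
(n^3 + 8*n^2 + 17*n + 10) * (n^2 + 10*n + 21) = n^5 + 18*n^4 + 118*n^3 + 348*n^2 + 457*n + 210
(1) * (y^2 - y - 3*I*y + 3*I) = y^2 - y - 3*I*y + 3*I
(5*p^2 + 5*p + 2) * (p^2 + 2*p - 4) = 5*p^4 + 15*p^3 - 8*p^2 - 16*p - 8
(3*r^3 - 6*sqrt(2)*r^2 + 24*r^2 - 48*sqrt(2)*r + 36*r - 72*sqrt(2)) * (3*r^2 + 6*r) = 9*r^5 - 18*sqrt(2)*r^4 + 90*r^4 - 180*sqrt(2)*r^3 + 252*r^3 - 504*sqrt(2)*r^2 + 216*r^2 - 432*sqrt(2)*r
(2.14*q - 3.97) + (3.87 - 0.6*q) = 1.54*q - 0.1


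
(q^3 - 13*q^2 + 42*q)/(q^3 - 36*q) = (q - 7)/(q + 6)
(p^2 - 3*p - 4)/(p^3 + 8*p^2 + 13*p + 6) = (p - 4)/(p^2 + 7*p + 6)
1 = 1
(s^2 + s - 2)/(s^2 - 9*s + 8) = (s + 2)/(s - 8)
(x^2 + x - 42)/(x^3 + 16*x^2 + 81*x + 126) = (x - 6)/(x^2 + 9*x + 18)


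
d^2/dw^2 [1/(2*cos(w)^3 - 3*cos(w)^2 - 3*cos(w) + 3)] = 24*(6*(2*cos(w) - cos(2*w))^2*sin(w)^2 + (-cos(w) - 4*cos(2*w) + 3*cos(3*w))*(-3*cos(w) - 3*cos(2*w) + cos(3*w) + 3)/4)/(6*sin(w)^2 - 3*cos(w) + cos(3*w))^3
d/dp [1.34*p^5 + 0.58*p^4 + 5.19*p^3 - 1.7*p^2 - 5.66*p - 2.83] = 6.7*p^4 + 2.32*p^3 + 15.57*p^2 - 3.4*p - 5.66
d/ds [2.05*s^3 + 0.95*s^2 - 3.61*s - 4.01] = 6.15*s^2 + 1.9*s - 3.61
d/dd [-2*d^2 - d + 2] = -4*d - 1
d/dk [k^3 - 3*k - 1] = 3*k^2 - 3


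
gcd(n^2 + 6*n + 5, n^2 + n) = n + 1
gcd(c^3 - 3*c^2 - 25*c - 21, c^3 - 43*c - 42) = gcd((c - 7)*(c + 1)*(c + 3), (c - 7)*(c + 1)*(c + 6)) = c^2 - 6*c - 7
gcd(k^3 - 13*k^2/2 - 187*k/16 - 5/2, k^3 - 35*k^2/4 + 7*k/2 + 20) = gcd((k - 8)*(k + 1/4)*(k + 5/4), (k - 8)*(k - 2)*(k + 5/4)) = k^2 - 27*k/4 - 10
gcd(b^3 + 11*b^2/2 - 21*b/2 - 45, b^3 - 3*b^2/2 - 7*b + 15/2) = b^2 - b/2 - 15/2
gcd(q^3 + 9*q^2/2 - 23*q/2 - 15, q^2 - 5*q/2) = q - 5/2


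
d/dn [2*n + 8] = 2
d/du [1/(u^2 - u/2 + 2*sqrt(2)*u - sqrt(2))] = 2*(-4*u - 4*sqrt(2) + 1)/(2*u^2 - u + 4*sqrt(2)*u - 2*sqrt(2))^2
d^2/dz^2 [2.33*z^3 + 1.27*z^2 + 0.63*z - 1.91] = 13.98*z + 2.54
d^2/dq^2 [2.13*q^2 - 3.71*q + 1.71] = 4.26000000000000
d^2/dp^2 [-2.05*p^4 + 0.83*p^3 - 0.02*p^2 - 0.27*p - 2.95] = -24.6*p^2 + 4.98*p - 0.04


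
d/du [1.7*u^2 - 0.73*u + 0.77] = 3.4*u - 0.73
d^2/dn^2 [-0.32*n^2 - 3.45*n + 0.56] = -0.640000000000000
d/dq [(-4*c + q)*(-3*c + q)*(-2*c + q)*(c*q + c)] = c*(-24*c^3 + 52*c^2*q + 26*c^2 - 27*c*q^2 - 18*c*q + 4*q^3 + 3*q^2)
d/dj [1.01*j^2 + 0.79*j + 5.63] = 2.02*j + 0.79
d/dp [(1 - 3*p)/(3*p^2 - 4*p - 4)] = (9*p^2 - 6*p + 16)/(9*p^4 - 24*p^3 - 8*p^2 + 32*p + 16)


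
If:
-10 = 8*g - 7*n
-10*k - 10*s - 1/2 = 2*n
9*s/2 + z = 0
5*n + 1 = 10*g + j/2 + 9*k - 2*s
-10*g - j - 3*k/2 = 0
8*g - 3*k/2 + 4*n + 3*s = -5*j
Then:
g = -23189/220504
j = -2083/55126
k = 40037/55126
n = 36063/27563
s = -114437/110252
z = 1029933/220504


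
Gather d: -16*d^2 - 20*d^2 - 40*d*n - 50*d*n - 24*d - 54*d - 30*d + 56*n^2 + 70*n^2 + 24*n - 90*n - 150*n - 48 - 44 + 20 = -36*d^2 + d*(-90*n - 108) + 126*n^2 - 216*n - 72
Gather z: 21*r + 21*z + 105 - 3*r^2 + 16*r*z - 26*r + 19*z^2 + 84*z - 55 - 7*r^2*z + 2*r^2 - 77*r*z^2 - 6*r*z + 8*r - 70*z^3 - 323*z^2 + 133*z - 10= -r^2 + 3*r - 70*z^3 + z^2*(-77*r - 304) + z*(-7*r^2 + 10*r + 238) + 40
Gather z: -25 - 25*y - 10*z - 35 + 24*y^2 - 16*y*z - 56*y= 24*y^2 - 81*y + z*(-16*y - 10) - 60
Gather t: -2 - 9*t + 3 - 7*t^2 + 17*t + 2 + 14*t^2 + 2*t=7*t^2 + 10*t + 3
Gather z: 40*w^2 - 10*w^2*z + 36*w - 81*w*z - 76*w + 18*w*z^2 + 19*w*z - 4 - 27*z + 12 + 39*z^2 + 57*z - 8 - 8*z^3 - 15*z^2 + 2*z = 40*w^2 - 40*w - 8*z^3 + z^2*(18*w + 24) + z*(-10*w^2 - 62*w + 32)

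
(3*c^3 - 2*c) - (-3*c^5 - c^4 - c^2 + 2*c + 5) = 3*c^5 + c^4 + 3*c^3 + c^2 - 4*c - 5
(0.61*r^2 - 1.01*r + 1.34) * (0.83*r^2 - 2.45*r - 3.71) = 0.5063*r^4 - 2.3328*r^3 + 1.3236*r^2 + 0.4641*r - 4.9714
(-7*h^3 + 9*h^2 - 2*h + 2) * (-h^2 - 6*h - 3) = 7*h^5 + 33*h^4 - 31*h^3 - 17*h^2 - 6*h - 6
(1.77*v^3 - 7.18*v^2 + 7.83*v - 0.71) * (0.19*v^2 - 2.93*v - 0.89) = 0.3363*v^5 - 6.5503*v^4 + 20.9498*v^3 - 16.6866*v^2 - 4.8884*v + 0.6319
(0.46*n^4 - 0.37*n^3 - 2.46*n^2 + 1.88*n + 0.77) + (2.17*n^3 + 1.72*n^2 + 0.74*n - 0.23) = 0.46*n^4 + 1.8*n^3 - 0.74*n^2 + 2.62*n + 0.54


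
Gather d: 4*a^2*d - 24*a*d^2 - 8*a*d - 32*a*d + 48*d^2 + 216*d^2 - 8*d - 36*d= d^2*(264 - 24*a) + d*(4*a^2 - 40*a - 44)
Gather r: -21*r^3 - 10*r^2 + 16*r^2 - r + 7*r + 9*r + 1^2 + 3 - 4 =-21*r^3 + 6*r^2 + 15*r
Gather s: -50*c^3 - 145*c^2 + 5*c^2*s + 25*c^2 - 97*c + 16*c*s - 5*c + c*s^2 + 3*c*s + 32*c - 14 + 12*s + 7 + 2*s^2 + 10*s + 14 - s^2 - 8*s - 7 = -50*c^3 - 120*c^2 - 70*c + s^2*(c + 1) + s*(5*c^2 + 19*c + 14)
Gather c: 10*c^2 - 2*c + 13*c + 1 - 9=10*c^2 + 11*c - 8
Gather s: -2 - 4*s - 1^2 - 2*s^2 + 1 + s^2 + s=-s^2 - 3*s - 2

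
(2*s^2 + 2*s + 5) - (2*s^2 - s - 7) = 3*s + 12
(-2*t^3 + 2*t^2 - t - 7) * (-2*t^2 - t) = 4*t^5 - 2*t^4 + 15*t^2 + 7*t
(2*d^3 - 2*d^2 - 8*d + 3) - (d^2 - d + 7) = 2*d^3 - 3*d^2 - 7*d - 4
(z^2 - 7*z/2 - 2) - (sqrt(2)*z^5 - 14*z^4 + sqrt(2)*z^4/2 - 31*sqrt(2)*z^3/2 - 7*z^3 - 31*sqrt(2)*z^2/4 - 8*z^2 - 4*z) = -sqrt(2)*z^5 - sqrt(2)*z^4/2 + 14*z^4 + 7*z^3 + 31*sqrt(2)*z^3/2 + 9*z^2 + 31*sqrt(2)*z^2/4 + z/2 - 2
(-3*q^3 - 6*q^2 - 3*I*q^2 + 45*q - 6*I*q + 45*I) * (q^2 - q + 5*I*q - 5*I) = -3*q^5 - 3*q^4 - 18*I*q^4 + 66*q^3 - 18*I*q^3 - 30*q^2 + 306*I*q^2 - 255*q - 270*I*q + 225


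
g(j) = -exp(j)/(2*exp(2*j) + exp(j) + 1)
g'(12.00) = 0.00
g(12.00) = 0.00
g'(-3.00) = -0.04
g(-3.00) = -0.05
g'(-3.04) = -0.04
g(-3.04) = -0.05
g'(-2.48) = -0.07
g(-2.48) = -0.08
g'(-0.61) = -0.05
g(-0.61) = -0.25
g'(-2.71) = -0.06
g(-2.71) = -0.06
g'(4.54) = 0.01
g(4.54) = -0.01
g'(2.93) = 0.03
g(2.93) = -0.03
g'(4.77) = 0.00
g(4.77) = -0.00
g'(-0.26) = 0.02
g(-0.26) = -0.26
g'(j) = -(-4*exp(2*j) - exp(j))*exp(j)/(2*exp(2*j) + exp(j) + 1)^2 - exp(j)/(2*exp(2*j) + exp(j) + 1)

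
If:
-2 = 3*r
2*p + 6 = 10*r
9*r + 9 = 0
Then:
No Solution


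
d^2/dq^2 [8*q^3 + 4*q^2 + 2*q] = 48*q + 8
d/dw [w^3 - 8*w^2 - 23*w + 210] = 3*w^2 - 16*w - 23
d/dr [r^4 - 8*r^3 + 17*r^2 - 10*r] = 4*r^3 - 24*r^2 + 34*r - 10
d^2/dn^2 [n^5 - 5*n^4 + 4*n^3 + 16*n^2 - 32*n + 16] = 20*n^3 - 60*n^2 + 24*n + 32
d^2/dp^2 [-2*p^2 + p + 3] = -4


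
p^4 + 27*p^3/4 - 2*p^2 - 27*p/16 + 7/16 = (p - 1/2)*(p - 1/4)*(p + 1/2)*(p + 7)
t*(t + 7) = t^2 + 7*t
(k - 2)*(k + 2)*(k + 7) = k^3 + 7*k^2 - 4*k - 28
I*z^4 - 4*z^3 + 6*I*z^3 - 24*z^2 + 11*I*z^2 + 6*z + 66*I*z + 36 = (z + 6)*(z - I)*(z + 6*I)*(I*z + 1)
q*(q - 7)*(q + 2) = q^3 - 5*q^2 - 14*q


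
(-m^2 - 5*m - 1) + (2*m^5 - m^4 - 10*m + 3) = 2*m^5 - m^4 - m^2 - 15*m + 2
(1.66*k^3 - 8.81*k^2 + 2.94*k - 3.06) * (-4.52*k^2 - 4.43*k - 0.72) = -7.5032*k^5 + 32.4674*k^4 + 24.5443*k^3 + 7.1502*k^2 + 11.439*k + 2.2032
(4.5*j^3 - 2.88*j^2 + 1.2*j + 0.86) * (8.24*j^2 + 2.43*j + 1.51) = 37.08*j^5 - 12.7962*j^4 + 9.6846*j^3 + 5.6536*j^2 + 3.9018*j + 1.2986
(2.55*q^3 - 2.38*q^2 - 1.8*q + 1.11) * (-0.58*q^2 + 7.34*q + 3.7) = -1.479*q^5 + 20.0974*q^4 - 6.9902*q^3 - 22.6618*q^2 + 1.4874*q + 4.107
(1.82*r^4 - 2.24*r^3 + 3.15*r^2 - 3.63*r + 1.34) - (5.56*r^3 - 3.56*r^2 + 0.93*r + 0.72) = 1.82*r^4 - 7.8*r^3 + 6.71*r^2 - 4.56*r + 0.62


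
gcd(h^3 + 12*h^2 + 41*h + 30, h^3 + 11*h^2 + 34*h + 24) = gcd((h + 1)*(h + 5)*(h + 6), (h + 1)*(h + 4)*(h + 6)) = h^2 + 7*h + 6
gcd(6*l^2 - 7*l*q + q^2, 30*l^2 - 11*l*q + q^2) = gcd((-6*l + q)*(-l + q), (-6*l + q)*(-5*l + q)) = -6*l + q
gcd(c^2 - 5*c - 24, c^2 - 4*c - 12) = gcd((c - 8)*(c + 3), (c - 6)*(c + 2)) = 1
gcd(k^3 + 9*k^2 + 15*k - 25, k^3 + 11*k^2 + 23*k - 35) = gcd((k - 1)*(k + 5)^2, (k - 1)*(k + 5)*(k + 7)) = k^2 + 4*k - 5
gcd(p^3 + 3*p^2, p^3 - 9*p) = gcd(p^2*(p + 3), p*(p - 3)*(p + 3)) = p^2 + 3*p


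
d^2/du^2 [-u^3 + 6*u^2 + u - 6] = 12 - 6*u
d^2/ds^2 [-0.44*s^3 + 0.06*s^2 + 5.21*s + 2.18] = 0.12 - 2.64*s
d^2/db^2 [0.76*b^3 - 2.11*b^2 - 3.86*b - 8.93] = 4.56*b - 4.22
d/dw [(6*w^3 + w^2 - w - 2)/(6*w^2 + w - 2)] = (36*w^4 + 12*w^3 - 29*w^2 + 20*w + 4)/(36*w^4 + 12*w^3 - 23*w^2 - 4*w + 4)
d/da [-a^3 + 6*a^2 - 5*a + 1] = -3*a^2 + 12*a - 5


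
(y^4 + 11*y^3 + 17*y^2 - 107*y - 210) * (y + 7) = y^5 + 18*y^4 + 94*y^3 + 12*y^2 - 959*y - 1470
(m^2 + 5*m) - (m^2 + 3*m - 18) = 2*m + 18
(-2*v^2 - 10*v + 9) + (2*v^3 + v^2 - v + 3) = 2*v^3 - v^2 - 11*v + 12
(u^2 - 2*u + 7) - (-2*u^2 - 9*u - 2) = 3*u^2 + 7*u + 9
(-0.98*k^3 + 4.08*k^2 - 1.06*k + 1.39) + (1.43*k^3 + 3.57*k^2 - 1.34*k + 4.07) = 0.45*k^3 + 7.65*k^2 - 2.4*k + 5.46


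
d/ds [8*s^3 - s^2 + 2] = 2*s*(12*s - 1)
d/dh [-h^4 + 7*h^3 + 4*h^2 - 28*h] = -4*h^3 + 21*h^2 + 8*h - 28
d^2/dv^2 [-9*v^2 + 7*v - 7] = -18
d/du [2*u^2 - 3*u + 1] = 4*u - 3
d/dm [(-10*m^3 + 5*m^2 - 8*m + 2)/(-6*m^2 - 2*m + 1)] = 2*(30*m^4 + 20*m^3 - 44*m^2 + 17*m - 2)/(36*m^4 + 24*m^3 - 8*m^2 - 4*m + 1)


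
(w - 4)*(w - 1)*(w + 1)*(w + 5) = w^4 + w^3 - 21*w^2 - w + 20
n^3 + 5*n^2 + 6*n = n*(n + 2)*(n + 3)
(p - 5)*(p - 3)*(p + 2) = p^3 - 6*p^2 - p + 30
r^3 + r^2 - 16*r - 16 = (r - 4)*(r + 1)*(r + 4)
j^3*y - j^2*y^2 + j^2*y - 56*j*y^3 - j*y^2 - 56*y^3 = (j - 8*y)*(j + 7*y)*(j*y + y)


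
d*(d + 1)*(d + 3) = d^3 + 4*d^2 + 3*d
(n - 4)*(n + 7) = n^2 + 3*n - 28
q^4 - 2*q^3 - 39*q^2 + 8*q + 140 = (q - 7)*(q - 2)*(q + 2)*(q + 5)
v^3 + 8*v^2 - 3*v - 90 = (v - 3)*(v + 5)*(v + 6)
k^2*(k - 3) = k^3 - 3*k^2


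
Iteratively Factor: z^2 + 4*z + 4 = (z + 2)*(z + 2)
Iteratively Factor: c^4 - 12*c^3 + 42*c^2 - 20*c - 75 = (c - 5)*(c^3 - 7*c^2 + 7*c + 15) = (c - 5)^2*(c^2 - 2*c - 3) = (c - 5)^2*(c - 3)*(c + 1)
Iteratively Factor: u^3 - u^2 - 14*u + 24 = (u - 2)*(u^2 + u - 12) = (u - 2)*(u + 4)*(u - 3)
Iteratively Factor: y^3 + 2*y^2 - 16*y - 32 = (y + 4)*(y^2 - 2*y - 8) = (y + 2)*(y + 4)*(y - 4)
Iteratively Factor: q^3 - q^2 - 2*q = (q + 1)*(q^2 - 2*q) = q*(q + 1)*(q - 2)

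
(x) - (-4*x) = 5*x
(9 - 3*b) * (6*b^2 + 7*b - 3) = -18*b^3 + 33*b^2 + 72*b - 27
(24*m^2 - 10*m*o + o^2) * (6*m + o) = 144*m^3 - 36*m^2*o - 4*m*o^2 + o^3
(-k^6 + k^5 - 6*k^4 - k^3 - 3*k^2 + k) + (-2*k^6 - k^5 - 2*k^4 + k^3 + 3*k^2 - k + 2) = -3*k^6 - 8*k^4 + 2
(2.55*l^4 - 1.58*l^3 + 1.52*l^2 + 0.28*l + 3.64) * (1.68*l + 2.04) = 4.284*l^5 + 2.5476*l^4 - 0.6696*l^3 + 3.5712*l^2 + 6.6864*l + 7.4256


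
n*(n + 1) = n^2 + n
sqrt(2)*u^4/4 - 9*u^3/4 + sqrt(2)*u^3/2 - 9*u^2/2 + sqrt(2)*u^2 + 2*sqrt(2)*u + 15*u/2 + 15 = (u/2 + 1)*(u - 3*sqrt(2))*(u - 5*sqrt(2)/2)*(sqrt(2)*u/2 + 1)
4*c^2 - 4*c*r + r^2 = (-2*c + r)^2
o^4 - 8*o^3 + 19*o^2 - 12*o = o*(o - 4)*(o - 3)*(o - 1)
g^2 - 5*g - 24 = (g - 8)*(g + 3)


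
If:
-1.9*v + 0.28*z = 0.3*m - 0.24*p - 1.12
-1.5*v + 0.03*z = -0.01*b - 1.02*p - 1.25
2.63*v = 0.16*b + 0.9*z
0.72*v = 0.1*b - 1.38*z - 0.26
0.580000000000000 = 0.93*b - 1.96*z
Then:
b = 0.31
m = 2.78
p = -1.27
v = -0.03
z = -0.15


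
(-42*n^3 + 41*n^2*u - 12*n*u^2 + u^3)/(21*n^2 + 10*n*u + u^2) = (-42*n^3 + 41*n^2*u - 12*n*u^2 + u^3)/(21*n^2 + 10*n*u + u^2)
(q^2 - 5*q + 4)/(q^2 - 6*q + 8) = (q - 1)/(q - 2)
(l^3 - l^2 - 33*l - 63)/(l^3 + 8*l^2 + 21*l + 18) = (l - 7)/(l + 2)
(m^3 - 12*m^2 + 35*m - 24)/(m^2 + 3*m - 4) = (m^2 - 11*m + 24)/(m + 4)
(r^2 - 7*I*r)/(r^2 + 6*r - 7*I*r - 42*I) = r/(r + 6)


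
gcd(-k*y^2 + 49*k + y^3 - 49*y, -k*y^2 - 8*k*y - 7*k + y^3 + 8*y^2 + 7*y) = -k*y - 7*k + y^2 + 7*y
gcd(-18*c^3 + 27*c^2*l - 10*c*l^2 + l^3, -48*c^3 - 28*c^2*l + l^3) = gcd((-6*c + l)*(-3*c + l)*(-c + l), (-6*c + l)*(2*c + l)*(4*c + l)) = 6*c - l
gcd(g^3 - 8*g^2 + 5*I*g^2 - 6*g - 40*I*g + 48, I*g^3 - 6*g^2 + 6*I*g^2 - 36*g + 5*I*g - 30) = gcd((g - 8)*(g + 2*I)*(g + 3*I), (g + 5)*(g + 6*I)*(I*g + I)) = 1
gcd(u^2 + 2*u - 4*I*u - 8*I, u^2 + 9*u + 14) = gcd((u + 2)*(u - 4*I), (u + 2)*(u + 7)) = u + 2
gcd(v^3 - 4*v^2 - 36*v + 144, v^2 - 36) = v^2 - 36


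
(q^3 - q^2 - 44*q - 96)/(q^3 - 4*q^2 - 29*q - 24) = (q + 4)/(q + 1)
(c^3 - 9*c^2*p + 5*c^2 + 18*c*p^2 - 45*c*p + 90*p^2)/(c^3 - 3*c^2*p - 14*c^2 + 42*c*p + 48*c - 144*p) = (c^2 - 6*c*p + 5*c - 30*p)/(c^2 - 14*c + 48)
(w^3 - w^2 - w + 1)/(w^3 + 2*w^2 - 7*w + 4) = (w + 1)/(w + 4)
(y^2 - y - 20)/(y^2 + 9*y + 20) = (y - 5)/(y + 5)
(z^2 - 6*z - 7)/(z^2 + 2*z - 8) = (z^2 - 6*z - 7)/(z^2 + 2*z - 8)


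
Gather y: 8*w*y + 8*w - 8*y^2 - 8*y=8*w - 8*y^2 + y*(8*w - 8)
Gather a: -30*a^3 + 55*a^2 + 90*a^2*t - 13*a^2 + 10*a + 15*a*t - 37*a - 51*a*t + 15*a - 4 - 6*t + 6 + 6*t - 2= -30*a^3 + a^2*(90*t + 42) + a*(-36*t - 12)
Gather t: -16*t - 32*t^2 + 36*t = -32*t^2 + 20*t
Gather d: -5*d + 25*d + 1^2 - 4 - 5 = 20*d - 8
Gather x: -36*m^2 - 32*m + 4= -36*m^2 - 32*m + 4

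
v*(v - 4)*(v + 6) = v^3 + 2*v^2 - 24*v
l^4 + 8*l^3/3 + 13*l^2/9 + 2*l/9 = l*(l + 1/3)^2*(l + 2)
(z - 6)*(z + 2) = z^2 - 4*z - 12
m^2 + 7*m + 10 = (m + 2)*(m + 5)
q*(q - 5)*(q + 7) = q^3 + 2*q^2 - 35*q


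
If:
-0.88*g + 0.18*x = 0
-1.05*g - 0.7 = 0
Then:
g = -0.67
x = -3.26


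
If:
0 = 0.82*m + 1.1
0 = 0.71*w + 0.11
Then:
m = -1.34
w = -0.15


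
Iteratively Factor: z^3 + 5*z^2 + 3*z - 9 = (z + 3)*(z^2 + 2*z - 3) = (z - 1)*(z + 3)*(z + 3)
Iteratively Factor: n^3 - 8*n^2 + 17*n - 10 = (n - 1)*(n^2 - 7*n + 10) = (n - 5)*(n - 1)*(n - 2)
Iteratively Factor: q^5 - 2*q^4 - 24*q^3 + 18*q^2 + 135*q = (q - 5)*(q^4 + 3*q^3 - 9*q^2 - 27*q) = (q - 5)*(q - 3)*(q^3 + 6*q^2 + 9*q) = q*(q - 5)*(q - 3)*(q^2 + 6*q + 9) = q*(q - 5)*(q - 3)*(q + 3)*(q + 3)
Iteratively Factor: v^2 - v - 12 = (v - 4)*(v + 3)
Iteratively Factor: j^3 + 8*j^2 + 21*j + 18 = (j + 3)*(j^2 + 5*j + 6) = (j + 2)*(j + 3)*(j + 3)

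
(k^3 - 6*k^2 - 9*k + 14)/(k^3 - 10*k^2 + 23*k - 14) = (k + 2)/(k - 2)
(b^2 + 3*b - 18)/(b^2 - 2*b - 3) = (b + 6)/(b + 1)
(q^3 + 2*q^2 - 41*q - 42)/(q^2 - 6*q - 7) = (q^2 + q - 42)/(q - 7)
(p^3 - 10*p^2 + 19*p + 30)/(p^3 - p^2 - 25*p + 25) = (p^2 - 5*p - 6)/(p^2 + 4*p - 5)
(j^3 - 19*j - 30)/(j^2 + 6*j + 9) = (j^2 - 3*j - 10)/(j + 3)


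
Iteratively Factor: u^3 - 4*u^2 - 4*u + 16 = (u - 2)*(u^2 - 2*u - 8) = (u - 2)*(u + 2)*(u - 4)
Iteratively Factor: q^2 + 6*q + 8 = (q + 4)*(q + 2)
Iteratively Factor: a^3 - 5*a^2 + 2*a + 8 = (a - 2)*(a^2 - 3*a - 4) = (a - 2)*(a + 1)*(a - 4)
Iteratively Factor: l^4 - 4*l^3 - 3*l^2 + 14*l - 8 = (l - 1)*(l^3 - 3*l^2 - 6*l + 8) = (l - 4)*(l - 1)*(l^2 + l - 2) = (l - 4)*(l - 1)^2*(l + 2)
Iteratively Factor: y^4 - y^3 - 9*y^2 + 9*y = (y - 1)*(y^3 - 9*y) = y*(y - 1)*(y^2 - 9) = y*(y - 3)*(y - 1)*(y + 3)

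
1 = 1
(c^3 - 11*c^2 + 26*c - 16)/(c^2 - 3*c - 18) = (-c^3 + 11*c^2 - 26*c + 16)/(-c^2 + 3*c + 18)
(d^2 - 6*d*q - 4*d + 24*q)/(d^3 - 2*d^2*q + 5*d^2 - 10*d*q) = (d^2 - 6*d*q - 4*d + 24*q)/(d*(d^2 - 2*d*q + 5*d - 10*q))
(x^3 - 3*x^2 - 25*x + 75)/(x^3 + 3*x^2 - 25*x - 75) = (x - 3)/(x + 3)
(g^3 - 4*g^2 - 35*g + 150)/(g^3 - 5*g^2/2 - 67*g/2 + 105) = 2*(g - 5)/(2*g - 7)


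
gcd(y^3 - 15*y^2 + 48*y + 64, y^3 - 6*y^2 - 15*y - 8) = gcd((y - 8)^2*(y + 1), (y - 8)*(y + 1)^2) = y^2 - 7*y - 8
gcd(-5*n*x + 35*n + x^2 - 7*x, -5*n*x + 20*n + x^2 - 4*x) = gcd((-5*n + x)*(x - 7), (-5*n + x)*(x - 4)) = -5*n + x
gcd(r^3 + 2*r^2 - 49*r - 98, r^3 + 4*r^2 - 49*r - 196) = r^2 - 49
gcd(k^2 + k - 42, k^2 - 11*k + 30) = k - 6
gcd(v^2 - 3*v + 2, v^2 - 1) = v - 1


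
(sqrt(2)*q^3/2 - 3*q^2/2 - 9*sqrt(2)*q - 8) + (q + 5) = sqrt(2)*q^3/2 - 3*q^2/2 - 9*sqrt(2)*q + q - 3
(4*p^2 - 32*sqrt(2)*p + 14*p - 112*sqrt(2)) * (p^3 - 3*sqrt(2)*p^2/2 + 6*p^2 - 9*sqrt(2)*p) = 4*p^5 - 38*sqrt(2)*p^4 + 38*p^4 - 361*sqrt(2)*p^3 + 180*p^3 - 798*sqrt(2)*p^2 + 912*p^2 + 2016*p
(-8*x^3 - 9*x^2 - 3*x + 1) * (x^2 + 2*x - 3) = -8*x^5 - 25*x^4 + 3*x^3 + 22*x^2 + 11*x - 3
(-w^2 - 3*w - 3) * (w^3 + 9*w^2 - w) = -w^5 - 12*w^4 - 29*w^3 - 24*w^2 + 3*w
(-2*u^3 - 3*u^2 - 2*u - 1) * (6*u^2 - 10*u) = -12*u^5 + 2*u^4 + 18*u^3 + 14*u^2 + 10*u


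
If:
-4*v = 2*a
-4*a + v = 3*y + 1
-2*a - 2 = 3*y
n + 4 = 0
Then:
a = 2/5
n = -4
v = -1/5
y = -14/15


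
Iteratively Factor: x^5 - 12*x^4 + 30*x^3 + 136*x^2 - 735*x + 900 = (x - 5)*(x^4 - 7*x^3 - 5*x^2 + 111*x - 180) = (x - 5)*(x - 3)*(x^3 - 4*x^2 - 17*x + 60) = (x - 5)^2*(x - 3)*(x^2 + x - 12) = (x - 5)^2*(x - 3)*(x + 4)*(x - 3)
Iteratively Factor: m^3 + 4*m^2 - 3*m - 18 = (m + 3)*(m^2 + m - 6) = (m + 3)^2*(m - 2)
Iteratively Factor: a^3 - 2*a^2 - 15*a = (a + 3)*(a^2 - 5*a) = a*(a + 3)*(a - 5)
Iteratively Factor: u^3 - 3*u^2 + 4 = (u - 2)*(u^2 - u - 2) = (u - 2)*(u + 1)*(u - 2)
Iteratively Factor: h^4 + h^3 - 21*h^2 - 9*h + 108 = (h + 3)*(h^3 - 2*h^2 - 15*h + 36) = (h - 3)*(h + 3)*(h^2 + h - 12) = (h - 3)*(h + 3)*(h + 4)*(h - 3)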